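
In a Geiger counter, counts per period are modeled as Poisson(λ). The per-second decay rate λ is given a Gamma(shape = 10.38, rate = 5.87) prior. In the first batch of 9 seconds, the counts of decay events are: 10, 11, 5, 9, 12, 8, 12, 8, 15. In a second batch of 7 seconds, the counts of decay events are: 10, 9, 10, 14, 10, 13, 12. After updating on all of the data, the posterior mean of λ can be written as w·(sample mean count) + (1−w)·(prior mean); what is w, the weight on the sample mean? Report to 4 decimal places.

With a Gamma(shape α, rate β) prior, the Poisson likelihood is conjugate: the posterior is Gamma(α + ΣXᵢ, β + n).
Total number of seconds: n = 9 + 7 = 16.
Posterior mean = (α₀+S)/(β₀+n) = [n/(β₀+n)]·(S/n) + [β₀/(β₀+n)]·(α₀/β₀), so only n and β₀ enter the weight.
Weight on data w = n/(β₀+n) = 16/(5.87+16) = 16/21.87 = 0.7316.

0.7316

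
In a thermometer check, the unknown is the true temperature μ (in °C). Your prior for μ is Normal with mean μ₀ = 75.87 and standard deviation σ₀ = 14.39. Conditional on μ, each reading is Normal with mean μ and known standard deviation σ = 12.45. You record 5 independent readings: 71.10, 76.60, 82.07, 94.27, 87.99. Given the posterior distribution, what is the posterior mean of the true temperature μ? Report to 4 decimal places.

81.5549

For Normal data with known variance σ², a Normal(μ₀, σ₀²) prior on μ is conjugate. Posterior precision = 1/σ₀² + n/σ²; posterior mean is the precision-weighted average of μ₀ and x̄.
Σxᵢ = 71.10 + 76.60 + 82.07 + 94.27 + 87.99 = 412.03, so n·x̄ = 412.03.
σ₀² = 14.39² = 207.0721, σ² = 12.45² = 155.0025; σ² + n·σ₀² = 155.0025 + 5·207.0721 = 1190.363.
Posterior mean = (μ₀/σ₀² + n·x̄/σ²)/(1/σ₀² + n/σ²) = (σ²·μ₀ + σ₀²·n·x̄)/(σ² + n·σ₀²) = (155.0025·75.87 + 207.0721·412.03)/1190.363 = 97079.957038/1190.363 = 81.5549.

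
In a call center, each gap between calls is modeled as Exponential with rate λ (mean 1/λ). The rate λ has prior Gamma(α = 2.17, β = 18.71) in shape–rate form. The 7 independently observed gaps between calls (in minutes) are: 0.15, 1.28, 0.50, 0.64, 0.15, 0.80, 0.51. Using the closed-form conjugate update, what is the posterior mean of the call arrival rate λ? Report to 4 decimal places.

With a Gamma(shape α, rate β) prior on the exponential rate λ, the posterior after n observations with total T = Σxᵢ is Gamma(α+n, β+T).
Sum of observations T = 4.03 minutes; n = 7.
Posterior: Gamma(2.17+7, 18.71+4.03) = Gamma(9.17, 22.74).
Posterior mean of λ = α/β = 9.17/22.74 = 0.4033.

0.4033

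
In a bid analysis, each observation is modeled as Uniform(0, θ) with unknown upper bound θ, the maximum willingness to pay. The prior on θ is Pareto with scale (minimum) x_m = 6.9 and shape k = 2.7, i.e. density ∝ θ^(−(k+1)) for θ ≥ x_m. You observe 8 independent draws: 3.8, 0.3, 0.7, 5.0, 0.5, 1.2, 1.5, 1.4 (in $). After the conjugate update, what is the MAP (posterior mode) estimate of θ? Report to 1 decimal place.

A Pareto(scale x_m, shape k) prior on the upper bound θ of Uniform(0, θ) is conjugate: posterior is Pareto(max(x_m, max xᵢ), k + n).
Sample maximum = 5.0; prior scale x_m = 6.9 → posterior scale = max = 6.9.
Posterior shape = 2.7 + 8 = 10.7.
The Pareto density is decreasing on [x_m, ∞), so the mode is x_m = 6.9.

6.9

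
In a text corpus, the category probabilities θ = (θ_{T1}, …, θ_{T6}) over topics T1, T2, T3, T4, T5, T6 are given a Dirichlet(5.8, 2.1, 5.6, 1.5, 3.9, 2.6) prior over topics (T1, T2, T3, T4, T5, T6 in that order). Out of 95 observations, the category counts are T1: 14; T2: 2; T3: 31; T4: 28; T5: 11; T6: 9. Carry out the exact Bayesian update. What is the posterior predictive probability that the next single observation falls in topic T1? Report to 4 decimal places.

The Dirichlet prior is conjugate to the Multinomial likelihood: each posterior αⱼ = prior αⱼ + observed count nⱼ.
Posterior concentration: (19.8, 4.1, 36.6, 29.5, 14.9, 11.6), total = 116.5.
P(next = T1 | data) = α_{T1}/Σα = 0.1700.

0.1700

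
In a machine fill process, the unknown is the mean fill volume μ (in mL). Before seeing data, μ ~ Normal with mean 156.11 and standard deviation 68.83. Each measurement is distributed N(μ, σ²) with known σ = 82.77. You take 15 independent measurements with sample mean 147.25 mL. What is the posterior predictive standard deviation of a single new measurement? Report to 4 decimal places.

85.2493

For Normal data with known variance σ², a Normal(μ₀, σ₀²) prior on μ is conjugate. Posterior precision = 1/σ₀² + n/σ²; posterior mean is the precision-weighted average of μ₀ and x̄.
σ₀² = 68.83² = 4737.5689, σ² = 82.77² = 6850.8729; σ² + n·σ₀² = 6850.8729 + 15·4737.5689 = 77914.4064.
Posterior precision = 1/σ₀² + n/σ² = 1/4737.5689 + 15/6850.8729 = (σ² + n·σ₀²)/(σ₀²σ²) = 77914.4064/(4737.5689·6850.8729); posterior variance σₙ² = σ₀²σ²/(σ² + n·σ₀²) = 4737.5689·6850.8729/77914.4064 = 416.565869.
Predictive variance for one new observation = σₙ² + σ² = 4737.5689·6850.8729/77914.4064 + 6850.8729 = σ²·(σ₀² + 77914.4064)/77914.4064 = 6850.8729·82651.9753/77914.4064 = 7267.438769; SD = √(6850.8729·82651.9753/77914.4064) = 85.2493.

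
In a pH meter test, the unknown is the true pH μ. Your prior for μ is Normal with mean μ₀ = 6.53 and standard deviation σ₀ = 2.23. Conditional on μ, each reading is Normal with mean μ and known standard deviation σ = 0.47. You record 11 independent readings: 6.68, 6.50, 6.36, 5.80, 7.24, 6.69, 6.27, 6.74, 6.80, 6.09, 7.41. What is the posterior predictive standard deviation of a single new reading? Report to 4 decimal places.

For Normal data with known variance σ², a Normal(μ₀, σ₀²) prior on μ is conjugate. Posterior precision = 1/σ₀² + n/σ²; posterior mean is the precision-weighted average of μ₀ and x̄.
σ₀² = 2.23² = 4.9729, σ² = 0.47² = 0.2209; σ² + n·σ₀² = 0.2209 + 11·4.9729 = 54.9228.
Posterior precision = 1/σ₀² + n/σ² = 1/4.9729 + 11/0.2209 = (σ² + n·σ₀²)/(σ₀²σ²) = 54.9228/(4.9729·0.2209); posterior variance σₙ² = σ₀²σ²/(σ² + n·σ₀²) = 4.9729·0.2209/54.9228 = 0.020001.
Predictive variance for one new observation = σₙ² + σ² = 4.9729·0.2209/54.9228 + 0.2209 = σ²·(σ₀² + 54.9228)/54.9228 = 0.2209·59.8957/54.9228 = 0.240901; SD = √(0.2209·59.8957/54.9228) = 0.4908.

0.4908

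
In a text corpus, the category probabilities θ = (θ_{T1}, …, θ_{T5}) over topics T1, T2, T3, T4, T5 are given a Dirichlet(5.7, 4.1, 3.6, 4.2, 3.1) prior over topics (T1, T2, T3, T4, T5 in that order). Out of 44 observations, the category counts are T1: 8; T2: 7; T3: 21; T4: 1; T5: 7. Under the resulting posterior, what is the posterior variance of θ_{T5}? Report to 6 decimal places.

0.002005

The Dirichlet prior is conjugate to the Multinomial likelihood: each posterior αⱼ = prior αⱼ + observed count nⱼ.
Posterior concentration: (13.7, 11.1, 24.6, 5.2, 10.1), total = 64.7.
Var[θ_j] = α_j(Σα−α_j)/((Σα)²(Σα+1)) = 10.1·54.6/(64.7²·65.7) = 0.002005.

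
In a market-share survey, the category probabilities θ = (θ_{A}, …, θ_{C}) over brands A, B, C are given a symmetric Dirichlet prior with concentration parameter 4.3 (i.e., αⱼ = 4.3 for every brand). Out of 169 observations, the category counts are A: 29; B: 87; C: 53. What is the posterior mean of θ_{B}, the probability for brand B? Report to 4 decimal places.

0.5019

The Dirichlet prior is conjugate to the Multinomial likelihood: each posterior αⱼ = prior αⱼ + observed count nⱼ.
Posterior concentration: (33.3, 91.3, 57.3), total = 181.9.
E[θ_{B}|data] = α_{B}/Σα = 91.3/181.9 = 0.5019.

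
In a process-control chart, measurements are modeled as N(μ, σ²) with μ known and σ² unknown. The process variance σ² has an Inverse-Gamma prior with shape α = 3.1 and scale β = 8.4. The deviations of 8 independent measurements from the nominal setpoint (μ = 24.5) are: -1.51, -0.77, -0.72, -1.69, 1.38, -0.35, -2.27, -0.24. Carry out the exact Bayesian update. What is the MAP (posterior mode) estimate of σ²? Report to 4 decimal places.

1.8694

With known mean μ and an Inverse-Gamma(α, β) prior on σ², the Normal likelihood is conjugate: posterior is Inv-Gamma(α + n/2, β + Σ(xᵢ−μ)²/2).
Σ(xᵢ−μ)² = (-1.51)² + (-0.77)² + (-0.72)² + (-1.69)² + (1.38)² + (-0.35)² + (-2.27)² + (-0.24)² = 13.4849.
Posterior: Inv-Gamma(3.1 + 8/2, 8.4 + 13.4849/2) = Inv-Gamma(7.10, 15.14245).
Mode = β/(α+1) = 15.14245/8.10 = 1.8694.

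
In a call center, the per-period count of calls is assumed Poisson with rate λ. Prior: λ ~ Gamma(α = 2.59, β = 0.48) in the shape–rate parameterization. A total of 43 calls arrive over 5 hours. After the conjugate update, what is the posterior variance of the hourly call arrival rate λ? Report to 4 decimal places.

1.5181

With a Gamma(shape α, rate β) prior, the Poisson likelihood is conjugate: the posterior is Gamma(α + ΣXᵢ, β + n).
Posterior: Gamma(α+S, β+n) = Gamma(2.59+43, 0.48+5) = Gamma(45.59, 5.48).
Var = α/β² = 45.59/5.48² = 1.5181.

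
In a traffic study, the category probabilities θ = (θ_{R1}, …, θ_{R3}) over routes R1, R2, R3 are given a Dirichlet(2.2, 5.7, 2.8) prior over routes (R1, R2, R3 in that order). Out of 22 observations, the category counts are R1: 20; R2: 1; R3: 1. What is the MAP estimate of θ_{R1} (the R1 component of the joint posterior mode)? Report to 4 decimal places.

0.7138

The Dirichlet prior is conjugate to the Multinomial likelihood: each posterior αⱼ = prior αⱼ + observed count nⱼ.
Posterior concentration: (22.2, 6.7, 3.8), total = 32.7.
Joint mode component: (α_{R1}−1)/(Σα−K) = 21.2/29.7 = 0.7138.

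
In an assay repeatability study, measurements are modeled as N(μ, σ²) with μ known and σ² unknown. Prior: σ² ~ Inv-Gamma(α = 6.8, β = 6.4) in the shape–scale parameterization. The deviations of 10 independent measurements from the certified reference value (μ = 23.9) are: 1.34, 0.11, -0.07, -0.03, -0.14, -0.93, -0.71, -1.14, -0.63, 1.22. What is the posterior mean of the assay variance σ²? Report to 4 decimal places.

0.8883

With known mean μ and an Inverse-Gamma(α, β) prior on σ², the Normal likelihood is conjugate: posterior is Inv-Gamma(α + n/2, β + Σ(xᵢ−μ)²/2).
Σ(xᵢ−μ)² = (1.34)² + (0.11)² + (-0.07)² + (-0.03)² + (-0.14)² + (-0.93)² + (-0.71)² + (-1.14)² + (-0.63)² + (1.22)² = 6.3870.
Posterior: Inv-Gamma(6.8 + 10/2, 6.4 + 6.3870/2) = Inv-Gamma(11.80, 9.59350).
E[σ²|data] = β/(α−1) = 9.59350/10.80 = 0.8883.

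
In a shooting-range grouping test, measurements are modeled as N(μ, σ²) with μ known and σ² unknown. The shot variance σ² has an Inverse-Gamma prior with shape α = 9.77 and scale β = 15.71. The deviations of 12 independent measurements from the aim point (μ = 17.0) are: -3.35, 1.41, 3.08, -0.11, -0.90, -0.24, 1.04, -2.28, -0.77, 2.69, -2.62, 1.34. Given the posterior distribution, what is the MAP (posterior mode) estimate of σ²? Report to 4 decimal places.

With known mean μ and an Inverse-Gamma(α, β) prior on σ², the Normal likelihood is conjugate: posterior is Inv-Gamma(α + n/2, β + Σ(xᵢ−μ)²/2).
Σ(xᵢ−μ)² = (-3.35)² + (1.41)² + (3.08)² + (-0.11)² + (-0.90)² + (-0.24)² + (1.04)² + (-2.28)² + (-0.77)² + (2.69)² + (-2.62)² + (1.34)² = 46.3457.
Posterior: Inv-Gamma(9.77 + 12/2, 15.71 + 46.3457/2) = Inv-Gamma(15.77, 38.88285).
Mode = β/(α+1) = 38.88285/16.77 = 2.3186.

2.3186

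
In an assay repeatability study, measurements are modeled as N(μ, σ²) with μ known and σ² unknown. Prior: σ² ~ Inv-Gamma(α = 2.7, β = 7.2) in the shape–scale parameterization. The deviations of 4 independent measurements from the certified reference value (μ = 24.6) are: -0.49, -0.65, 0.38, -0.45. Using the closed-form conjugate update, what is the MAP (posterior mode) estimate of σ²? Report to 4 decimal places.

With known mean μ and an Inverse-Gamma(α, β) prior on σ², the Normal likelihood is conjugate: posterior is Inv-Gamma(α + n/2, β + Σ(xᵢ−μ)²/2).
Σ(xᵢ−μ)² = (-0.49)² + (-0.65)² + (0.38)² + (-0.45)² = 1.0095.
Posterior: Inv-Gamma(2.7 + 4/2, 7.2 + 1.0095/2) = Inv-Gamma(4.70, 7.70475).
Mode = β/(α+1) = 7.70475/5.70 = 1.3517.

1.3517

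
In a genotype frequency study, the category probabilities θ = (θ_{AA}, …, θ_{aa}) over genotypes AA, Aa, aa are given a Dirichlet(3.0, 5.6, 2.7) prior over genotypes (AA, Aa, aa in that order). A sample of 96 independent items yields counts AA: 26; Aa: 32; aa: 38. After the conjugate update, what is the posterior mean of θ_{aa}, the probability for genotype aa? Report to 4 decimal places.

The Dirichlet prior is conjugate to the Multinomial likelihood: each posterior αⱼ = prior αⱼ + observed count nⱼ.
Posterior concentration: (29.0, 37.6, 40.7), total = 107.3.
E[θ_{aa}|data] = α_{aa}/Σα = 40.7/107.3 = 0.3793.

0.3793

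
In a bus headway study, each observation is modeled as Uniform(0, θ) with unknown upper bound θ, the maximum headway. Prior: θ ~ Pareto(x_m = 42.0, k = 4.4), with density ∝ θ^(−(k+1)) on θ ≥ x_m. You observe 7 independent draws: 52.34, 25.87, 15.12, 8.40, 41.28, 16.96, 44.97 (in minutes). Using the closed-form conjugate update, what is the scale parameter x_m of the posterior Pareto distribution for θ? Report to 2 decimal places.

A Pareto(scale x_m, shape k) prior on the upper bound θ of Uniform(0, θ) is conjugate: posterior is Pareto(max(x_m, max xᵢ), k + n).
Sample maximum = 52.34; prior scale x_m = 42.0 → posterior scale = max = 52.34.
Posterior shape = 4.4 + 7 = 11.4.
Posterior scale x_m = 52.34.

52.34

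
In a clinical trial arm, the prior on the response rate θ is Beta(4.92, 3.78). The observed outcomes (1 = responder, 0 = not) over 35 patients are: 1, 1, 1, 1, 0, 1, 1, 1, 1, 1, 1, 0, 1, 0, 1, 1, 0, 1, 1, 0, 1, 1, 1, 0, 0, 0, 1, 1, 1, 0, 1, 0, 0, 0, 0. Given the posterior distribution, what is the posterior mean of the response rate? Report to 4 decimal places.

0.6160

The Beta prior is conjugate to a Binomial/Bernoulli likelihood; the update adds successes to α and failures to β.
Posterior: Beta(α+k, β+n−k) = Beta(4.92+22, 3.78+13) = Beta(26.92, 16.78).
Posterior mean = α/(α+β) = 26.92/43.70 = 0.6160.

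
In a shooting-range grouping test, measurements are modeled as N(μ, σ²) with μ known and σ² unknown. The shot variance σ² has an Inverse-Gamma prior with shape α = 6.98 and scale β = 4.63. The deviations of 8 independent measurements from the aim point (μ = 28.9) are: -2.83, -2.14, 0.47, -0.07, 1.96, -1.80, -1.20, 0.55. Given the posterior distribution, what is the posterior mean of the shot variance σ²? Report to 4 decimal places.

With known mean μ and an Inverse-Gamma(α, β) prior on σ², the Normal likelihood is conjugate: posterior is Inv-Gamma(α + n/2, β + Σ(xᵢ−μ)²/2).
Σ(xᵢ−μ)² = (-2.83)² + (-2.14)² + (0.47)² + (-0.07)² + (1.96)² + (-1.80)² + (-1.20)² + (0.55)² = 21.6384.
Posterior: Inv-Gamma(6.98 + 8/2, 4.63 + 21.6384/2) = Inv-Gamma(10.98, 15.44920).
E[σ²|data] = β/(α−1) = 15.44920/9.98 = 1.5480.

1.5480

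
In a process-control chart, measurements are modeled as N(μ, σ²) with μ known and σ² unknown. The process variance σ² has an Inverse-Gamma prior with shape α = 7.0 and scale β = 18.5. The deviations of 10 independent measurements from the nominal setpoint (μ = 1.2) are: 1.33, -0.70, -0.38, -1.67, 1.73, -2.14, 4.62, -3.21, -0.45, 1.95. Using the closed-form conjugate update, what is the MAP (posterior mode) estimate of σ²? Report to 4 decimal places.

3.2853

With known mean μ and an Inverse-Gamma(α, β) prior on σ², the Normal likelihood is conjugate: posterior is Inv-Gamma(α + n/2, β + Σ(xᵢ−μ)²/2).
Σ(xᵢ−μ)² = (1.33)² + (-0.70)² + (-0.38)² + (-1.67)² + (1.73)² + (-2.14)² + (4.62)² + (-3.21)² + (-0.45)² + (1.95)² = 48.4182.
Posterior: Inv-Gamma(7.0 + 10/2, 18.5 + 48.4182/2) = Inv-Gamma(12.00, 42.70910).
Mode = β/(α+1) = 42.70910/13.00 = 3.2853.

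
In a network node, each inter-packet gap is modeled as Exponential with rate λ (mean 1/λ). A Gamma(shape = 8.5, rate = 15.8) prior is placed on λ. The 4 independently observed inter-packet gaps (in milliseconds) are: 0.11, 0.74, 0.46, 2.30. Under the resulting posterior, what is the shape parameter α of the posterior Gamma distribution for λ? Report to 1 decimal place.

12.5

With a Gamma(shape α, rate β) prior on the exponential rate λ, the posterior after n observations with total T = Σxᵢ is Gamma(α+n, β+T).
Sum of observations T = 3.61 milliseconds; n = 4.
Posterior: Gamma(8.5+4, 15.8+3.61) = Gamma(12.5, 19.41).
Posterior α = 12.5.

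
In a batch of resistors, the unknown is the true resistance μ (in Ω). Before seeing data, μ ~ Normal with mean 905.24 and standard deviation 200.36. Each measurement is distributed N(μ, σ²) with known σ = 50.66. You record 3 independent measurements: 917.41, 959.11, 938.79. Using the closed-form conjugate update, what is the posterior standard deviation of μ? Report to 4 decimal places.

28.9418

For Normal data with known variance σ², a Normal(μ₀, σ₀²) prior on μ is conjugate. Posterior precision = 1/σ₀² + n/σ²; posterior mean is the precision-weighted average of μ₀ and x̄.
σ₀² = 200.36² = 40144.1296, σ² = 50.66² = 2566.4356; σ² + n·σ₀² = 2566.4356 + 3·40144.1296 = 122998.8244.
Posterior precision = 1/σ₀² + n/σ² = 1/40144.1296 + 3/2566.4356 = (σ² + n·σ₀²)/(σ₀²σ²) = 122998.8244/(40144.1296·2566.4356); posterior variance σₙ² = σ₀²σ²/(σ² + n·σ₀²) = 40144.1296·2566.4356/122998.8244 = 837.628521.
Posterior SD = √σₙ² = √(40144.1296·2566.4356/122998.8244) = 28.9418.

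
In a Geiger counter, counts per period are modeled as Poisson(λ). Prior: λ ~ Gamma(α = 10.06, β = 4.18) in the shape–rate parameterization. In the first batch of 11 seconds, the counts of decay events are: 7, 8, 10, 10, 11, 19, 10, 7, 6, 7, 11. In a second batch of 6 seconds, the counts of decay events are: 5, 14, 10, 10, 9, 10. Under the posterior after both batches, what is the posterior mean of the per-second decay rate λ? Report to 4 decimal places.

8.2181

With a Gamma(shape α, rate β) prior, the Poisson likelihood is conjugate: the posterior is Gamma(α + ΣXᵢ, β + n).
Batch 1: sum of counts S = 106 over n = 11 seconds.
After batch 1: Gamma(α+S, β+n) = Gamma(10.06+106, 4.18+11) = Gamma(116.06, 15.18).
Batch 2: sum of counts S = 58 over n = 6 seconds.
After batch 2: Gamma(α+S, β+n) = Gamma(116.06+58, 15.18+6) = Gamma(174.06, 21.18).
Posterior mean = α/β = 174.06/21.18 = 8.2181.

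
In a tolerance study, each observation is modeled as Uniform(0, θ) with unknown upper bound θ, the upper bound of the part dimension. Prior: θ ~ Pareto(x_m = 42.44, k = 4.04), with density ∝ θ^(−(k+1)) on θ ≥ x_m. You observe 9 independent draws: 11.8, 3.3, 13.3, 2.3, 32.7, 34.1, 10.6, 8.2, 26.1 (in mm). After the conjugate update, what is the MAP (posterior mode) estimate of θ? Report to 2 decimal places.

42.44

A Pareto(scale x_m, shape k) prior on the upper bound θ of Uniform(0, θ) is conjugate: posterior is Pareto(max(x_m, max xᵢ), k + n).
Sample maximum = 34.1; prior scale x_m = 42.44 → posterior scale = max = 42.44.
Posterior shape = 4.04 + 9 = 13.04.
The Pareto density is decreasing on [x_m, ∞), so the mode is x_m = 42.44.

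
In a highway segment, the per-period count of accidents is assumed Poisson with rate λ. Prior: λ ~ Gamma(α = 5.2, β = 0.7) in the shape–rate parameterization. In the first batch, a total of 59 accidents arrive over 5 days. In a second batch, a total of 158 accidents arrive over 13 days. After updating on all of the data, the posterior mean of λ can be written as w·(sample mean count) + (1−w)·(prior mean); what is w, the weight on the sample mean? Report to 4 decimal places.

With a Gamma(shape α, rate β) prior, the Poisson likelihood is conjugate: the posterior is Gamma(α + ΣXᵢ, β + n).
Total number of days: n = 5 + 13 = 18.
Posterior mean = (α₀+S)/(β₀+n) = [n/(β₀+n)]·(S/n) + [β₀/(β₀+n)]·(α₀/β₀), so only n and β₀ enter the weight.
Weight on data w = n/(β₀+n) = 18/(0.7+18) = 18/18.7 = 0.9626.

0.9626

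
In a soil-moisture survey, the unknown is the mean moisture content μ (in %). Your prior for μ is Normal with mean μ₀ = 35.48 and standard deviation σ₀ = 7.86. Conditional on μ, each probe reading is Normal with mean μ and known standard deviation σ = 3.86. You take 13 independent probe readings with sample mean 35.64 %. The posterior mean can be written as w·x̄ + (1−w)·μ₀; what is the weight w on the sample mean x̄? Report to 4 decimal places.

0.9818

For Normal data with known variance σ², a Normal(μ₀, σ₀²) prior on μ is conjugate. Posterior precision = 1/σ₀² + n/σ²; posterior mean is the precision-weighted average of μ₀ and x̄.
σ₀² = 7.86² = 61.7796, σ² = 3.86² = 14.8996. Prior precision 1/σ₀² = 1/61.7796; data precision n/σ² = 13/14.8996.
w = (n/σ²)/(1/σ₀² + n/σ²) = n·σ₀²/(σ² + n·σ₀²) = 13·61.7796/(14.8996 + 13·61.7796) = 803.1348/818.0344 = 0.9818.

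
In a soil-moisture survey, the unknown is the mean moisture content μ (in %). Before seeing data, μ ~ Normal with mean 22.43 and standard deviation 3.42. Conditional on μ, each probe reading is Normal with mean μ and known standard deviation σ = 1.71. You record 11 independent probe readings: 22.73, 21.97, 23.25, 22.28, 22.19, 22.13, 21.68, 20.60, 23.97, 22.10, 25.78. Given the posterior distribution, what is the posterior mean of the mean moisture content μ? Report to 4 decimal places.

For Normal data with known variance σ², a Normal(μ₀, σ₀²) prior on μ is conjugate. Posterior precision = 1/σ₀² + n/σ²; posterior mean is the precision-weighted average of μ₀ and x̄.
Σxᵢ = 22.73 + 21.97 + 23.25 + 22.28 + 22.19 + 22.13 + 21.68 + 20.60 + 23.97 + 22.10 + 25.78 = 248.68, so n·x̄ = 248.68.
σ₀² = 3.42² = 11.6964, σ² = 1.71² = 2.9241; σ² + n·σ₀² = 2.9241 + 11·11.6964 = 131.5845.
Posterior mean = (μ₀/σ₀² + n·x̄/σ²)/(1/σ₀² + n/σ²) = (σ²·μ₀ + σ₀²·n·x̄)/(σ² + n·σ₀²) = (2.9241·22.43 + 11.6964·248.68)/131.5845 = 2974.248315/131.5845 = 22.6033.

22.6033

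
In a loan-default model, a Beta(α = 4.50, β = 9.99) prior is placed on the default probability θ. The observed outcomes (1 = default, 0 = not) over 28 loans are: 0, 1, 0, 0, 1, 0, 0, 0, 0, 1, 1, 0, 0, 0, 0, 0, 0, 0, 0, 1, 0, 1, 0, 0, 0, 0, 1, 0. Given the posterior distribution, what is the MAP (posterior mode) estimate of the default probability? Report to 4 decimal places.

0.2593

The Beta prior is conjugate to a Binomial/Bernoulli likelihood; the update adds successes to α and failures to β.
Posterior: Beta(α+k, β+n−k) = Beta(4.50+7, 9.99+21) = Beta(11.50, 30.99).
Mode of Beta(a,b) for a,b>1 is (a−1)/(a+b−2) = 10.50/40.49 = 0.2593.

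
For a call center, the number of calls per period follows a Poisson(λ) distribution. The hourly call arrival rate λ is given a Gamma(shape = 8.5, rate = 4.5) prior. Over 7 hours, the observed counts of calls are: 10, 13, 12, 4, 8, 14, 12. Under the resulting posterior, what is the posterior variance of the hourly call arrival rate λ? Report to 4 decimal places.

With a Gamma(shape α, rate β) prior, the Poisson likelihood is conjugate: the posterior is Gamma(α + ΣXᵢ, β + n).
Sum of counts S = 73 over n = 7 hours.
Posterior: Gamma(α+S, β+n) = Gamma(8.5+73, 4.5+7) = Gamma(81.5, 11.5).
Var = α/β² = 81.5/11.5² = 0.6163.

0.6163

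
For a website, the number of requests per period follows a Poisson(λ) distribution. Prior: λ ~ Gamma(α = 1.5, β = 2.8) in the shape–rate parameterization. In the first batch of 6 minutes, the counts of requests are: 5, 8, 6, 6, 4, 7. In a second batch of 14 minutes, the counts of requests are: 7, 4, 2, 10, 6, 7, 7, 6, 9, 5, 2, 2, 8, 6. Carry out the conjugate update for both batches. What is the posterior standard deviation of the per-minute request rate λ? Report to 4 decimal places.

With a Gamma(shape α, rate β) prior, the Poisson likelihood is conjugate: the posterior is Gamma(α + ΣXᵢ, β + n).
Batch 1: sum of counts S = 36 over n = 6 minutes.
After batch 1: Gamma(α+S, β+n) = Gamma(1.5+36, 2.8+6) = Gamma(37.5, 8.8).
Batch 2: sum of counts S = 81 over n = 14 minutes.
After batch 2: Gamma(α+S, β+n) = Gamma(37.5+81, 8.8+14) = Gamma(118.5, 22.8).
SD = √α/β = √118.5/22.8 = 0.4774.

0.4774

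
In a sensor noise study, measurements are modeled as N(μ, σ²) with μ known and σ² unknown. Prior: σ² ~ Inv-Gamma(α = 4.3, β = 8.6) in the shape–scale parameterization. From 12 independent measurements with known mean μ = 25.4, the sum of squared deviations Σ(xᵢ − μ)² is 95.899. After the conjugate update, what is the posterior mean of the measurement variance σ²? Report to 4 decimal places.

6.0806

With known mean μ and an Inverse-Gamma(α, β) prior on σ², the Normal likelihood is conjugate: posterior is Inv-Gamma(α + n/2, β + Σ(xᵢ−μ)²/2).
Posterior: Inv-Gamma(4.3 + 12/2, 8.6 + 95.899/2) = Inv-Gamma(10.30, 56.5495).
E[σ²|data] = β/(α−1) = 56.5495/9.30 = 6.0806.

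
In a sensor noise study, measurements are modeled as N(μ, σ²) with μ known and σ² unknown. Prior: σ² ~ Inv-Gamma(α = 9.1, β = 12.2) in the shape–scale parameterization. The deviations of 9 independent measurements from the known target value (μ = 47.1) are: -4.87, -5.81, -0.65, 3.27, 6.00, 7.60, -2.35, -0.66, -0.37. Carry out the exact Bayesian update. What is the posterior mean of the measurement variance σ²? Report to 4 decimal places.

7.6525

With known mean μ and an Inverse-Gamma(α, β) prior on σ², the Normal likelihood is conjugate: posterior is Inv-Gamma(α + n/2, β + Σ(xᵢ−μ)²/2).
Σ(xᵢ−μ)² = (-4.87)² + (-5.81)² + (-0.65)² + (3.27)² + (6.00)² + (7.60)² + (-2.35)² + (-0.66)² + (-0.37)² = 168.4434.
Posterior: Inv-Gamma(9.1 + 9/2, 12.2 + 168.4434/2) = Inv-Gamma(13.60, 96.42170).
E[σ²|data] = β/(α−1) = 96.42170/12.60 = 7.6525.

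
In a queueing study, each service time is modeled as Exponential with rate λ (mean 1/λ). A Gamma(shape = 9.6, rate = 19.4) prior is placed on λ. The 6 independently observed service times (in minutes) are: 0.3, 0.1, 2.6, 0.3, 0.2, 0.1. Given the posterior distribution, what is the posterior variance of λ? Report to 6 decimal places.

With a Gamma(shape α, rate β) prior on the exponential rate λ, the posterior after n observations with total T = Σxᵢ is Gamma(α+n, β+T).
Sum of observations T = 3.6 minutes; n = 6.
Posterior: Gamma(9.6+6, 19.4+3.6) = Gamma(15.6, 23.0).
Var = α/β² = 0.029490.

0.029490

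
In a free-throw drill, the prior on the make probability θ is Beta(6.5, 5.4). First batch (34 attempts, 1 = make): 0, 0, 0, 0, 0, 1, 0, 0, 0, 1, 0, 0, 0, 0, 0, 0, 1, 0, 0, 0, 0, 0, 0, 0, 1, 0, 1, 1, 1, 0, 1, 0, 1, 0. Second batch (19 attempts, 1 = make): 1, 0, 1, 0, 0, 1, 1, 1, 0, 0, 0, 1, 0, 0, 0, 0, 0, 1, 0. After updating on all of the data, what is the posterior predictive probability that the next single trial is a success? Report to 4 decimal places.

0.3467

The Beta prior is conjugate to a Binomial/Bernoulli likelihood; the update adds successes to α and failures to β.
After batch 1: Beta(6.5+9, 5.4+25) = Beta(15.5, 30.4).
After batch 2: Beta(15.5+7, 30.4+12) = Beta(22.5, 42.4).
For a single future Bernoulli trial, P(success | data) = α/(α+β) = 0.3467.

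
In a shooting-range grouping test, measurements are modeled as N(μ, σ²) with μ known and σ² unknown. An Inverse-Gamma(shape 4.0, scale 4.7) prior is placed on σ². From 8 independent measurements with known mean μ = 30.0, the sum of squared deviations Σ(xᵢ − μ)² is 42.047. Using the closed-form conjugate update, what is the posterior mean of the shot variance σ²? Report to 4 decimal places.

With known mean μ and an Inverse-Gamma(α, β) prior on σ², the Normal likelihood is conjugate: posterior is Inv-Gamma(α + n/2, β + Σ(xᵢ−μ)²/2).
Posterior: Inv-Gamma(4.0 + 8/2, 4.7 + 42.047/2) = Inv-Gamma(8.00, 25.7235).
E[σ²|data] = β/(α−1) = 25.7235/7.00 = 3.6748.

3.6748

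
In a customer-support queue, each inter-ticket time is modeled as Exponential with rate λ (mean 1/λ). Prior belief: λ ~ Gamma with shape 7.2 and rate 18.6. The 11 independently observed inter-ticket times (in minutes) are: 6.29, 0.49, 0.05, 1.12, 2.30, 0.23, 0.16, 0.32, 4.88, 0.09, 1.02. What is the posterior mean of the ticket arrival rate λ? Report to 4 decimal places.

With a Gamma(shape α, rate β) prior on the exponential rate λ, the posterior after n observations with total T = Σxᵢ is Gamma(α+n, β+T).
Sum of observations T = 16.95 minutes; n = 11.
Posterior: Gamma(7.2+11, 18.6+16.95) = Gamma(18.2, 35.55).
Posterior mean of λ = α/β = 18.2/35.55 = 0.5120.

0.5120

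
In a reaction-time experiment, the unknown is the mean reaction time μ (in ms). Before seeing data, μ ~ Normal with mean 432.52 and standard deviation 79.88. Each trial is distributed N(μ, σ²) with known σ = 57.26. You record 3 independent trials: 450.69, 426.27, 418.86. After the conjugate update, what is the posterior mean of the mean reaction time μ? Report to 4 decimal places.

432.0248

For Normal data with known variance σ², a Normal(μ₀, σ₀²) prior on μ is conjugate. Posterior precision = 1/σ₀² + n/σ²; posterior mean is the precision-weighted average of μ₀ and x̄.
Σxᵢ = 450.69 + 426.27 + 418.86 = 1295.82, so n·x̄ = 1295.82.
σ₀² = 79.88² = 6380.8144, σ² = 57.26² = 3278.7076; σ² + n·σ₀² = 3278.7076 + 3·6380.8144 = 22421.1508.
Posterior mean = (μ₀/σ₀² + n·x̄/σ²)/(1/σ₀² + n/σ²) = (σ²·μ₀ + σ₀²·n·x̄)/(σ² + n·σ₀²) = (3278.7076·432.52 + 6380.8144·1295.82)/22421.1508 = 9686493.52696/22421.1508 = 432.0248.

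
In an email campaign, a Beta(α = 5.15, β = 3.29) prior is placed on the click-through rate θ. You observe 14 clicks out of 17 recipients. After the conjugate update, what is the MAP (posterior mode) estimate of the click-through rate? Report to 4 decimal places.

The Beta prior is conjugate to a Binomial/Bernoulli likelihood; the update adds successes to α and failures to β.
Posterior: Beta(α+k, β+n−k) = Beta(5.15+14, 3.29+3) = Beta(19.15, 6.29).
Mode of Beta(a,b) for a,b>1 is (a−1)/(a+b−2) = 18.15/23.44 = 0.7743.

0.7743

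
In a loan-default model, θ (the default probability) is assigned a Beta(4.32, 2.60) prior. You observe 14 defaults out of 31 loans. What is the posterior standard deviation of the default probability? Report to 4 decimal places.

The Beta prior is conjugate to a Binomial/Bernoulli likelihood; the update adds successes to α and failures to β.
Posterior: Beta(α+k, β+n−k) = Beta(4.32+14, 2.60+17) = Beta(18.32, 19.60).
Var = αβ/((α+β)²(α+β+1)) = 18.32·19.60/(37.92²·38.92) = 0.00641611; SD = √0.00641611 = 0.0801.

0.0801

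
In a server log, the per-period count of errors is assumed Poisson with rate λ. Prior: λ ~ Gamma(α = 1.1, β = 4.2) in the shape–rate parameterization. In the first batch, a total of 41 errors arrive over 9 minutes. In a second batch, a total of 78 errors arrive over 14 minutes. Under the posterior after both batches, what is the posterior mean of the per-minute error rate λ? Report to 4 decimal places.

With a Gamma(shape α, rate β) prior, the Poisson likelihood is conjugate: the posterior is Gamma(α + ΣXᵢ, β + n).
After batch 1: Gamma(α+S, β+n) = Gamma(1.1+41, 4.2+9) = Gamma(42.1, 13.2).
After batch 2: Gamma(α+S, β+n) = Gamma(42.1+78, 13.2+14) = Gamma(120.1, 27.2).
Posterior mean = α/β = 120.1/27.2 = 4.4154.

4.4154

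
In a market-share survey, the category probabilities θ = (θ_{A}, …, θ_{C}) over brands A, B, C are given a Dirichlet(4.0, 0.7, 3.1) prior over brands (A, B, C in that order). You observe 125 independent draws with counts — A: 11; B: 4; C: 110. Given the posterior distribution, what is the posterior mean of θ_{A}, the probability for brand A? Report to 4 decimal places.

0.1130

The Dirichlet prior is conjugate to the Multinomial likelihood: each posterior αⱼ = prior αⱼ + observed count nⱼ.
Posterior concentration: (15.0, 4.7, 113.1), total = 132.8.
E[θ_{A}|data] = α_{A}/Σα = 15.0/132.8 = 0.1130.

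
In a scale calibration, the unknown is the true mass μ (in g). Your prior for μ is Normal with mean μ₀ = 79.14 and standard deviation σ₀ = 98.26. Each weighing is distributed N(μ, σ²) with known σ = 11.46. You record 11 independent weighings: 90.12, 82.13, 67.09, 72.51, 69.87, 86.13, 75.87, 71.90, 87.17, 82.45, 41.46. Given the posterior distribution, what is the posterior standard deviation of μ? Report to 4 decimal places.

3.4532

For Normal data with known variance σ², a Normal(μ₀, σ₀²) prior on μ is conjugate. Posterior precision = 1/σ₀² + n/σ²; posterior mean is the precision-weighted average of μ₀ and x̄.
σ₀² = 98.26² = 9655.0276, σ² = 11.46² = 131.3316; σ² + n·σ₀² = 131.3316 + 11·9655.0276 = 106336.6352.
Posterior precision = 1/σ₀² + n/σ² = 1/9655.0276 + 11/131.3316 = (σ² + n·σ₀²)/(σ₀²σ²) = 106336.6352/(9655.0276·131.3316); posterior variance σₙ² = σ₀²σ²/(σ² + n·σ₀²) = 9655.0276·131.3316/106336.6352 = 11.924491.
Posterior SD = √σₙ² = √(9655.0276·131.3316/106336.6352) = 3.4532.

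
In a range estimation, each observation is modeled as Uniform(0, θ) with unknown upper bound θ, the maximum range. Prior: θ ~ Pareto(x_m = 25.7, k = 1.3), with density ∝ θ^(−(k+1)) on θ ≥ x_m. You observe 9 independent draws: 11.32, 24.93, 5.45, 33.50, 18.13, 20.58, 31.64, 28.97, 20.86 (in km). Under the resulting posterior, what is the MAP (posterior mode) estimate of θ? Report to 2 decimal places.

A Pareto(scale x_m, shape k) prior on the upper bound θ of Uniform(0, θ) is conjugate: posterior is Pareto(max(x_m, max xᵢ), k + n).
Sample maximum = 33.50; prior scale x_m = 25.7 → posterior scale = max = 33.50.
Posterior shape = 1.3 + 9 = 10.3.
The Pareto density is decreasing on [x_m, ∞), so the mode is x_m = 33.50.

33.50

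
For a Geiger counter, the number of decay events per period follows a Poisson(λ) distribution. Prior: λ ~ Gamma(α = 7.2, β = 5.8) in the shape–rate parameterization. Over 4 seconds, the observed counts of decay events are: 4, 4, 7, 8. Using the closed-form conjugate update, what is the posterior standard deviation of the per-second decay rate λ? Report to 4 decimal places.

With a Gamma(shape α, rate β) prior, the Poisson likelihood is conjugate: the posterior is Gamma(α + ΣXᵢ, β + n).
Sum of counts S = 23 over n = 4 seconds.
Posterior: Gamma(α+S, β+n) = Gamma(7.2+23, 5.8+4) = Gamma(30.2, 9.8).
SD = √α/β = √30.2/9.8 = 0.5608.

0.5608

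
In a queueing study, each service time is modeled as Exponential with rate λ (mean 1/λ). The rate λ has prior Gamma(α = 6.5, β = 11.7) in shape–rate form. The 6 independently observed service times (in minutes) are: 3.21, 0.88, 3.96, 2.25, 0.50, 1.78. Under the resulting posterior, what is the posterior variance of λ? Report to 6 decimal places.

0.021204

With a Gamma(shape α, rate β) prior on the exponential rate λ, the posterior after n observations with total T = Σxᵢ is Gamma(α+n, β+T).
Sum of observations T = 12.58 minutes; n = 6.
Posterior: Gamma(6.5+6, 11.7+12.58) = Gamma(12.5, 24.28).
Var = α/β² = 0.021204.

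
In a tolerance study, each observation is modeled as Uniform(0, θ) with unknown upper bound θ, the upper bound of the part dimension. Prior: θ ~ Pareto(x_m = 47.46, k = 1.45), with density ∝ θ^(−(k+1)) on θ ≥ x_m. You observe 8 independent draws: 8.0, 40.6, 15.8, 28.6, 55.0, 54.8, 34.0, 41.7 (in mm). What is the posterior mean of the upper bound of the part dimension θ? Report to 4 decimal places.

61.5089

A Pareto(scale x_m, shape k) prior on the upper bound θ of Uniform(0, θ) is conjugate: posterior is Pareto(max(x_m, max xᵢ), k + n).
Sample maximum = 55.0; prior scale x_m = 47.46 → posterior scale = max = 55.00.
Posterior shape = 1.45 + 8 = 9.45.
E[θ|data] = k·x_m/(k−1) = 9.45·55.00/8.45 = 61.5089.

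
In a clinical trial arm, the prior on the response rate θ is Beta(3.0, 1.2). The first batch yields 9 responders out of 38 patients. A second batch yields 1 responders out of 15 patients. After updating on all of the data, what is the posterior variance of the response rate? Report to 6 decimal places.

0.003018

The Beta prior is conjugate to a Binomial/Bernoulli likelihood; the update adds successes to α and failures to β.
After batch 1: Beta(3.0+9, 1.2+29) = Beta(12.0, 30.2).
After batch 2: Beta(12.0+1, 30.2+14) = Beta(13.0, 44.2).
Var = αβ/((α+β)²(α+β+1)) = 13.0·44.2/(57.2²·58.2) = 0.003018.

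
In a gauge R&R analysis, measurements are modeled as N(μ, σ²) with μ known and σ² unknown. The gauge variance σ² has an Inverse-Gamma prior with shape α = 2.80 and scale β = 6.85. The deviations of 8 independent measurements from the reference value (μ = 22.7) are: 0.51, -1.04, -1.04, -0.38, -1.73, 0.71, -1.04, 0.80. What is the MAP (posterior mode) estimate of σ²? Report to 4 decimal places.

With known mean μ and an Inverse-Gamma(α, β) prior on σ², the Normal likelihood is conjugate: posterior is Inv-Gamma(α + n/2, β + Σ(xᵢ−μ)²/2).
Σ(xᵢ−μ)² = (0.51)² + (-1.04)² + (-1.04)² + (-0.38)² + (-1.73)² + (0.71)² + (-1.04)² + (0.80)² = 7.7863.
Posterior: Inv-Gamma(2.80 + 8/2, 6.85 + 7.7863/2) = Inv-Gamma(6.80, 10.74315).
Mode = β/(α+1) = 10.74315/7.80 = 1.3773.

1.3773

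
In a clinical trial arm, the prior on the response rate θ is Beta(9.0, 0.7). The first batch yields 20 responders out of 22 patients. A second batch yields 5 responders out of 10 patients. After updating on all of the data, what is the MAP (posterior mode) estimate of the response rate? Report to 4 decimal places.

The Beta prior is conjugate to a Binomial/Bernoulli likelihood; the update adds successes to α and failures to β.
After batch 1: Beta(9.0+20, 0.7+2) = Beta(29.0, 2.7).
After batch 2: Beta(29.0+5, 2.7+5) = Beta(34.0, 7.7).
Mode of Beta(a,b) for a,b>1 is (a−1)/(a+b−2) = 33.0/39.7 = 0.8312.

0.8312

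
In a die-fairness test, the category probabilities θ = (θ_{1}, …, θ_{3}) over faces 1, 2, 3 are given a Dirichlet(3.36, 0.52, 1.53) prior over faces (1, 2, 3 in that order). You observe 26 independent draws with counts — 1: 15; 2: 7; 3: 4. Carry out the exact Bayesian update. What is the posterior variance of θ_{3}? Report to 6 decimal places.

0.004476

The Dirichlet prior is conjugate to the Multinomial likelihood: each posterior αⱼ = prior αⱼ + observed count nⱼ.
Posterior concentration: (18.36, 7.52, 5.53), total = 31.41.
Var[θ_j] = α_j(Σα−α_j)/((Σα)²(Σα+1)) = 5.53·25.88/(31.41²·32.41) = 0.004476.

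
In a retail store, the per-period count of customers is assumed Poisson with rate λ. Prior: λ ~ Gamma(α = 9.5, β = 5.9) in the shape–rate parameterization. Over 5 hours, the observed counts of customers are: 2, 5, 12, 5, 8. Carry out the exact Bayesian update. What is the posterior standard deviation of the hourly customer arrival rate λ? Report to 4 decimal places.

0.5910

With a Gamma(shape α, rate β) prior, the Poisson likelihood is conjugate: the posterior is Gamma(α + ΣXᵢ, β + n).
Sum of counts S = 32 over n = 5 hours.
Posterior: Gamma(α+S, β+n) = Gamma(9.5+32, 5.9+5) = Gamma(41.5, 10.9).
SD = √α/β = √41.5/10.9 = 0.5910.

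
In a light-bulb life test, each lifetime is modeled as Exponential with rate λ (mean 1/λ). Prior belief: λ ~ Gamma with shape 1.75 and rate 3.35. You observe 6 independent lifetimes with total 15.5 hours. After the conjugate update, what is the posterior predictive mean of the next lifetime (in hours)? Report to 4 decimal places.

2.7926

With a Gamma(shape α, rate β) prior on the exponential rate λ, the posterior after n observations with total T = Σxᵢ is Gamma(α+n, β+T).
Posterior: Gamma(1.75+6, 3.35+15.5) = Gamma(7.75, 18.85).
The predictive distribution for the next observation is Lomax; its mean is β/(α−1) = 18.85/6.75 = 2.7926.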